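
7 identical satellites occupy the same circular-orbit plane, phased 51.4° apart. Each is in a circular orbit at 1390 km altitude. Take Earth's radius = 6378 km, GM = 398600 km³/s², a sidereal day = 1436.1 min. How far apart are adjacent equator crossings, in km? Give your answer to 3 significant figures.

453 km

Semi-major axis a = 6378 + 1390 = 7768 km. Period T = 2π√(a³/μ) = 2π√(7768³/398600) = 6813.6 s = 113.56 min.
Single-satellite node shift = (6813.6/86166) × 360° = 28.47°.
With 7 satellites evenly phased, successive equator crossings are 28.47/7 = 4.067° apart.
That is 4.067 × 111.3 = 453 km at the equator.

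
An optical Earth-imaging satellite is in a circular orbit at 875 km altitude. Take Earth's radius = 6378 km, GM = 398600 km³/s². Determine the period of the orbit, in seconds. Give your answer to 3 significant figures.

6150 seconds

Semi-major axis a = 6378 + 875 = 7253 km. Period T = 2π√(a³/μ) = 2π√(7253³/398600) = 6147.3 s = 102.46 min.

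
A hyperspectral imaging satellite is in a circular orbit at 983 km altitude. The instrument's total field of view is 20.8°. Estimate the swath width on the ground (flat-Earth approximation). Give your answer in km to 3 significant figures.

Half-angle = 20.8°/2 = 10.4°.
Swath width ≈ 2h·tan(θ/2) = 2 × 983 × tan(10.4°) = 360.8 km.

361 km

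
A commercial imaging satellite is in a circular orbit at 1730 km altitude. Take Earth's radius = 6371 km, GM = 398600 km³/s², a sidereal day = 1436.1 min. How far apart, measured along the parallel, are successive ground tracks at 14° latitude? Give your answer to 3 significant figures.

3270 km

Semi-major axis a = 6371 + 1730 = 8101 km. Period T = 2π√(a³/μ) = 2π√(8101³/398600) = 7256.4 s = 120.94 min.
Node shift per orbit = (7256.4/86166) × 360° = 30.32°.
Equatorial spacing = 30.32 × 111.2 km/° = 3371 km.
At 14° latitude, spacing = 3371 × cos(14°) = 3271 km.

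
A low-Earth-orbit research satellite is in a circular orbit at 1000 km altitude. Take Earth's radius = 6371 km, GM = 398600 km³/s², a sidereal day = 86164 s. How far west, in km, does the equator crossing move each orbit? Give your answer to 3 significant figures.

2930 km

Semi-major axis a = 6371 + 1000 = 7371 km. Period T = 2π√(a³/μ) = 2π√(7371³/398600) = 6298.0 s = 104.97 min.
During one orbit Earth rotates (6298.0 / 86164) × 360° = 26.31°.
At the equator that is 26.31° × (2π·6371/360) km/° = 26.31 × 111.2 = 2926 km.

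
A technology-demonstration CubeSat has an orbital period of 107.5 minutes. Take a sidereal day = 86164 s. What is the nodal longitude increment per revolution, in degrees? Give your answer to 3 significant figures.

26.9°

T = 107.5 min = 6450.0 s.
During one orbit Earth rotates (6450.0 / 86164) × 360° = 26.95°.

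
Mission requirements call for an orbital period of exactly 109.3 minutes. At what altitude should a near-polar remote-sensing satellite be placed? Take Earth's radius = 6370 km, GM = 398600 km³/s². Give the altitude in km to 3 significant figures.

T = 109.3 min = 6558.0 s.
From T = 2π√(a³/μ): a = (μ T²/4π²)^(1/3) = (398600 × 6558.0² / 4π²)^(1/3) = 7573 km.
Altitude h = a − R = 7573 − 6370 = 1203 km.

1200 km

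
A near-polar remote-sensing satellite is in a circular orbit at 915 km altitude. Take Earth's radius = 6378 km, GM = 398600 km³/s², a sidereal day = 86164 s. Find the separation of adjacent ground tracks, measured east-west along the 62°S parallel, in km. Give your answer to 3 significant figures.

Semi-major axis a = 6378 + 915 = 7293 km. Period T = 2π√(a³/μ) = 2π√(7293³/398600) = 6198.3 s = 103.30 min.
Node shift per orbit = (6198.3/86164) × 360° = 25.90°.
Equatorial spacing = 25.90 × 111.3 km/° = 2883 km.
At 62° latitude, spacing = 2883 × cos(62°) = 1353 km.

1350 km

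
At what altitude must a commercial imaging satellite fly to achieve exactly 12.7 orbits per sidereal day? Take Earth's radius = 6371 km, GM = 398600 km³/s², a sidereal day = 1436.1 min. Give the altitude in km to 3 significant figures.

Required period T = 86166 / 12.7 = 6784.7 s.
From T = 2π√(a³/μ): a = (μ T²/4π²)^(1/3) = (398600 × 6784.7² / 4π²)^(1/3) = 7746 km.
Altitude h = a − R = 7746 − 6371 = 1375 km.

1380 km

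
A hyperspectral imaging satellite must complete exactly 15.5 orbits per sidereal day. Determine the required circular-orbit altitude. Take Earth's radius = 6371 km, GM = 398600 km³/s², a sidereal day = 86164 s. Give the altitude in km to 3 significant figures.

411 km

Required period T = 86164 / 15.5 = 5559.0 s.
From T = 2π√(a³/μ): a = (μ T²/4π²)^(1/3) = (398600 × 5559.0² / 4π²)^(1/3) = 6782 km.
Altitude h = a − R = 6782 − 6371 = 411 km.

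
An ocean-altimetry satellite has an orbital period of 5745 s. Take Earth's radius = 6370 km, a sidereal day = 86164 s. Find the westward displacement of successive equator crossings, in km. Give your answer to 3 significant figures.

2670 km

During one orbit Earth rotates (5745.0 / 86164) × 360° = 24.00°.
At the equator that is 24.00° × (2π·6370/360) km/° = 24.00 × 111.2 = 2669 km.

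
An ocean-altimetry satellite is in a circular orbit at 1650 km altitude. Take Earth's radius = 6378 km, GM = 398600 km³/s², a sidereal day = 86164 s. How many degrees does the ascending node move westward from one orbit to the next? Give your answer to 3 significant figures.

Semi-major axis a = 6378 + 1650 = 8028 km. Period T = 2π√(a³/μ) = 2π√(8028³/398600) = 7158.5 s = 119.31 min.
During one orbit Earth rotates (7158.5 / 86164) × 360° = 29.91°.

29.9°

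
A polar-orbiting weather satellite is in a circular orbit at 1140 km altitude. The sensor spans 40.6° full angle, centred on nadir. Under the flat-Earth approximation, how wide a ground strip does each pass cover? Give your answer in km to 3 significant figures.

Half-angle = 40.6°/2 = 20.3°.
Swath width ≈ 2h·tan(θ/2) = 2 × 1140 × tan(20.3°) = 843.4 km.

843 km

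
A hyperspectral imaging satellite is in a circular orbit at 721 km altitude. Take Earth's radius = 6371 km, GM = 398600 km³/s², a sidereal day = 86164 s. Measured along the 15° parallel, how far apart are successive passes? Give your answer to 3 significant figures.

Semi-major axis a = 6371 + 721 = 7092 km. Period T = 2π√(a³/μ) = 2π√(7092³/398600) = 5943.8 s = 99.06 min.
Node shift per orbit = (5943.8/86164) × 360° = 24.83°.
Equatorial spacing = 24.83 × 111.2 km/° = 2761 km.
At 15° latitude, spacing = 2761 × cos(15°) = 2667 km.

2670 km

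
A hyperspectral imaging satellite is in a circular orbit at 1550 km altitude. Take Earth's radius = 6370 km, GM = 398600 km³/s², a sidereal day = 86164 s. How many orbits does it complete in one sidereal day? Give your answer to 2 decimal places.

12.28

Semi-major axis a = 6370 + 1550 = 7920 km. Period T = 2π√(a³/μ) = 2π√(7920³/398600) = 7014.5 s = 116.91 min.
Orbits per sidereal day = 86164 / 7014.5 = 12.284.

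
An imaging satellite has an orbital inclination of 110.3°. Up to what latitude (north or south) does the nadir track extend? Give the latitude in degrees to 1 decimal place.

Retrograde orbit: the ground track reaches ±(180° − i) = ±(180 − 110.3) = ±69.7°.

69.7°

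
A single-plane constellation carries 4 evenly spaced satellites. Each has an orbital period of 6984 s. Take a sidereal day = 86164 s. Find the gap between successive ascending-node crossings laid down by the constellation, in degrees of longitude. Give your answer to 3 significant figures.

Single-satellite node shift = (6984.0/86164) × 360° = 29.18°.
With 4 satellites evenly phased, successive equator crossings are 29.18/4 = 7.295° apart.

7.29°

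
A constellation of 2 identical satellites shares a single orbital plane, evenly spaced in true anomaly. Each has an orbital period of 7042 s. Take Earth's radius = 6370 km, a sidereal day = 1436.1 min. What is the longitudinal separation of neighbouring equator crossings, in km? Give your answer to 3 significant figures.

1640 km

Single-satellite node shift = (7042.0/86166) × 360° = 29.42°.
With 2 satellites evenly phased, successive equator crossings are 29.42/2 = 14.711° apart.
That is 14.711 × 111.2 = 1635 km at the equator.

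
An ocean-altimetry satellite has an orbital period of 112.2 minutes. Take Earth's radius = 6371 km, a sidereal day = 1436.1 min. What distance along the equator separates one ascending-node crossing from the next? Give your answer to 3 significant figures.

T = 112.2 min = 6732.0 s.
During one orbit Earth rotates (6732.0 / 86166) × 360° = 28.13°.
At the equator that is 28.13° × (2π·6371/360) km/° = 28.13 × 111.2 = 3127 km.

3130 km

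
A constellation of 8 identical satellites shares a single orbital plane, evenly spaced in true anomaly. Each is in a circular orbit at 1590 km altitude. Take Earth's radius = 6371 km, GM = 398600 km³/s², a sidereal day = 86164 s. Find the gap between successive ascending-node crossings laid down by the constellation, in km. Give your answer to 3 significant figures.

Semi-major axis a = 6371 + 1590 = 7961 km. Period T = 2π√(a³/μ) = 2π√(7961³/398600) = 7069.1 s = 117.82 min.
Single-satellite node shift = (7069.1/86164) × 360° = 29.54°.
With 8 satellites evenly phased, successive equator crossings are 29.54/8 = 3.692° apart.
That is 3.692 × 111.2 = 411 km at the equator.

411 km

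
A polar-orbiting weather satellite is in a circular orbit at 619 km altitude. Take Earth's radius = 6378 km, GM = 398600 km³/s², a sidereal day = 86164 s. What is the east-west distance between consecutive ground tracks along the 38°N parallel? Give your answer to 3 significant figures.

2130 km

Semi-major axis a = 6378 + 619 = 6997 km. Period T = 2π√(a³/μ) = 2π√(6997³/398600) = 5824.8 s = 97.08 min.
Node shift per orbit = (5824.8/86164) × 360° = 24.34°.
Equatorial spacing = 24.34 × 111.3 km/° = 2709 km.
At 38° latitude, spacing = 2709 × cos(38°) = 2135 km.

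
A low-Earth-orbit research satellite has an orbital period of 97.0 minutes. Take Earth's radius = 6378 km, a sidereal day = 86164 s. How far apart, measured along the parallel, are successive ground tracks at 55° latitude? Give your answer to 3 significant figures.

1550 km

T = 97.0 min = 5820.0 s.
Node shift per orbit = (5820.0/86164) × 360° = 24.32°.
Equatorial spacing = 24.32 × 111.3 km/° = 2707 km.
At 55° latitude, spacing = 2707 × cos(55°) = 1553 km.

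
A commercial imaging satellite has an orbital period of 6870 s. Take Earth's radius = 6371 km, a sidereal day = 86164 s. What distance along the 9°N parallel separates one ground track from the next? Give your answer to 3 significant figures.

3150 km

Node shift per orbit = (6870.0/86164) × 360° = 28.70°.
Equatorial spacing = 28.70 × 111.2 km/° = 3192 km.
At 9° latitude, spacing = 3192 × cos(9°) = 3152 km.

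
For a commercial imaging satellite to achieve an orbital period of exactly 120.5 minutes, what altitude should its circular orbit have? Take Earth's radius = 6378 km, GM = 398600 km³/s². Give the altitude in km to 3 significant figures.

1700 km

T = 120.5 min = 7230.0 s.
From T = 2π√(a³/μ): a = (μ T²/4π²)^(1/3) = (398600 × 7230.0² / 4π²)^(1/3) = 8081 km.
Altitude h = a − R = 8081 − 6378 = 1703 km.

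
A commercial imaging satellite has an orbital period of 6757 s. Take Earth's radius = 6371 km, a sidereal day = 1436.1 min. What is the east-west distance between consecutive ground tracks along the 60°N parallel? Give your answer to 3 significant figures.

1570 km

Node shift per orbit = (6757.0/86166) × 360° = 28.23°.
Equatorial spacing = 28.23 × 111.2 km/° = 3139 km.
At 60° latitude, spacing = 3139 × cos(60°) = 1570 km.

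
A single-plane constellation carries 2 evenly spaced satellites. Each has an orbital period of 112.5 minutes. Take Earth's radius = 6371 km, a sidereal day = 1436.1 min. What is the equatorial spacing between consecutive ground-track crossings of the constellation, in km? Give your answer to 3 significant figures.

1570 km

T = 112.5 min = 6750.0 s.
Single-satellite node shift = (6750.0/86166) × 360° = 28.20°.
With 2 satellites evenly phased, successive equator crossings are 28.20/2 = 14.101° apart.
That is 14.101 × 111.2 = 1568 km at the equator.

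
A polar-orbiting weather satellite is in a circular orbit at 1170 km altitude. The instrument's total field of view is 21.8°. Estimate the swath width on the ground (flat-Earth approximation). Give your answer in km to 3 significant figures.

451 km

Half-angle = 21.8°/2 = 10.9°.
Swath width ≈ 2h·tan(θ/2) = 2 × 1170 × tan(10.9°) = 450.6 km.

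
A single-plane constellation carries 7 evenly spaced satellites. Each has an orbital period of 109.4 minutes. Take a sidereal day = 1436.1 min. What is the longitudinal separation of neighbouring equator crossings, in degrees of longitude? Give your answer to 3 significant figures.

3.92°

T = 109.4 min = 6564.0 s.
Single-satellite node shift = (6564.0/86166) × 360° = 27.42°.
With 7 satellites evenly phased, successive equator crossings are 27.42/7 = 3.918° apart.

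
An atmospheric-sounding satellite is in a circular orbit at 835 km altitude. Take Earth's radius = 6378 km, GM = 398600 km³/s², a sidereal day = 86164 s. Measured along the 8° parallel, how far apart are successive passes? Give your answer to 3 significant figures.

Semi-major axis a = 6378 + 835 = 7213 km. Period T = 2π√(a³/μ) = 2π√(7213³/398600) = 6096.6 s = 101.61 min.
Node shift per orbit = (6096.6/86164) × 360° = 25.47°.
Equatorial spacing = 25.47 × 111.3 km/° = 2835 km.
At 8° latitude, spacing = 2835 × cos(8°) = 2808 km.

2810 km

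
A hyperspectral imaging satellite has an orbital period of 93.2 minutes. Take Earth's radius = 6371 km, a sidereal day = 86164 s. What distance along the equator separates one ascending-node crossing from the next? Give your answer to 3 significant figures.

2600 km

T = 93.2 min = 5592.0 s.
During one orbit Earth rotates (5592.0 / 86164) × 360° = 23.36°.
At the equator that is 23.36° × (2π·6371/360) km/° = 23.36 × 111.2 = 2598 km.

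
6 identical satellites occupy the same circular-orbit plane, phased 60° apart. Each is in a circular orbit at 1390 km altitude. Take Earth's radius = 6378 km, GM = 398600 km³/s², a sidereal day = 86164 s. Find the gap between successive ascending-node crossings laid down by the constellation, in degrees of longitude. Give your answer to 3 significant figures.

Semi-major axis a = 6378 + 1390 = 7768 km. Period T = 2π√(a³/μ) = 2π√(7768³/398600) = 6813.6 s = 113.56 min.
Single-satellite node shift = (6813.6/86164) × 360° = 28.47°.
With 6 satellites evenly phased, successive equator crossings are 28.47/6 = 4.745° apart.

4.74°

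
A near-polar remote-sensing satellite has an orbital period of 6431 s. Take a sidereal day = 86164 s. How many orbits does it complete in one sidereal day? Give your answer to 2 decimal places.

13.40

Orbits per sidereal day = 86164 / 6431.0 = 13.398.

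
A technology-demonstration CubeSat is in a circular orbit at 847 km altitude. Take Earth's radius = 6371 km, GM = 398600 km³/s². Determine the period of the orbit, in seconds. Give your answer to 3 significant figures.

Semi-major axis a = 6371 + 847 = 7218 km. Period T = 2π√(a³/μ) = 2π√(7218³/398600) = 6102.9 s = 101.72 min.

6100 seconds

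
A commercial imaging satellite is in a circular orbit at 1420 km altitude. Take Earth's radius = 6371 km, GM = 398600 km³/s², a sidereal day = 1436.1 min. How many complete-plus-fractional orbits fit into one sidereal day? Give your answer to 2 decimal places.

12.59

Semi-major axis a = 6371 + 1420 = 7791 km. Period T = 2π√(a³/μ) = 2π√(7791³/398600) = 6843.9 s = 114.06 min.
Orbits per sidereal day = 86166 / 6843.9 = 12.590.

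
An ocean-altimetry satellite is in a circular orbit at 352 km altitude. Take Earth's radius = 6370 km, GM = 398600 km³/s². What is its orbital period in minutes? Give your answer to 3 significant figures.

Semi-major axis a = 6370 + 352 = 6722 km. Period T = 2π√(a³/μ) = 2π√(6722³/398600) = 5484.8 s = 91.41 min.

91.4 min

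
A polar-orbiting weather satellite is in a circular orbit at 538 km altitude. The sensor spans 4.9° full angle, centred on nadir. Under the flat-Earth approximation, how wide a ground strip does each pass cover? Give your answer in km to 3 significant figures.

46.0 km

Half-angle = 4.9°/2 = 2.45°.
Swath width ≈ 2h·tan(θ/2) = 2 × 538 × tan(2.45°) = 46.0 km.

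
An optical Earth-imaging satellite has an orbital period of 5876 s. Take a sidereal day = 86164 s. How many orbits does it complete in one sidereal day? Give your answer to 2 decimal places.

Orbits per sidereal day = 86164 / 5876.0 = 14.664.

14.66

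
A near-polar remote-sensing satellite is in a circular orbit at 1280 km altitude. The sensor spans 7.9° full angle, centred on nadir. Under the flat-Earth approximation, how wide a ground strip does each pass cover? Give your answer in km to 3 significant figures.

Half-angle = 7.9°/2 = 3.95°.
Swath width ≈ 2h·tan(θ/2) = 2 × 1280 × tan(3.95°) = 176.8 km.

177 km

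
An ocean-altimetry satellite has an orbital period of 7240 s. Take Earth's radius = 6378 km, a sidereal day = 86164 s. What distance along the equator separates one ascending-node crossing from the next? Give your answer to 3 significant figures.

3370 km

During one orbit Earth rotates (7240.0 / 86164) × 360° = 30.25°.
At the equator that is 30.25° × (2π·6378/360) km/° = 30.25 × 111.3 = 3367 km.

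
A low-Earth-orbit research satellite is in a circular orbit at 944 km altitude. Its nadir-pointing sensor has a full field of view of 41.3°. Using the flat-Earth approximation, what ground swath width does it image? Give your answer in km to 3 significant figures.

712 km

Half-angle = 41.3°/2 = 20.65°.
Swath width ≈ 2h·tan(θ/2) = 2 × 944 × tan(20.65°) = 711.5 km.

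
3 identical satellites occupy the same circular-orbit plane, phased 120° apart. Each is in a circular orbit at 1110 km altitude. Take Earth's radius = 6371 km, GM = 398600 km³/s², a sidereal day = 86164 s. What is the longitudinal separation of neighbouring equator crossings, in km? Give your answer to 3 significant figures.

997 km

Semi-major axis a = 6371 + 1110 = 7481 km. Period T = 2π√(a³/μ) = 2π√(7481³/398600) = 6439.5 s = 107.32 min.
Single-satellite node shift = (6439.5/86164) × 360° = 26.90°.
With 3 satellites evenly phased, successive equator crossings are 26.90/3 = 8.968° apart.
That is 8.968 × 111.2 = 997 km at the equator.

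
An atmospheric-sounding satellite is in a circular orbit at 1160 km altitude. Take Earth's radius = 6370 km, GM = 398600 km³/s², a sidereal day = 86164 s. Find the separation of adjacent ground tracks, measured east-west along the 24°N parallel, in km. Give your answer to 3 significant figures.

Semi-major axis a = 6370 + 1160 = 7530 km. Period T = 2π√(a³/μ) = 2π√(7530³/398600) = 6502.8 s = 108.38 min.
Node shift per orbit = (6502.8/86164) × 360° = 27.17°.
Equatorial spacing = 27.17 × 111.2 km/° = 3021 km.
At 24° latitude, spacing = 3021 × cos(24°) = 2759 km.

2760 km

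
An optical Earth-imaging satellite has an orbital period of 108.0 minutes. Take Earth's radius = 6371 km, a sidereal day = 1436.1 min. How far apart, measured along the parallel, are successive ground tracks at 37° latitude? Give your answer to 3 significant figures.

2400 km

T = 108.0 min = 6480.0 s.
Node shift per orbit = (6480.0/86166) × 360° = 27.07°.
Equatorial spacing = 27.07 × 111.2 km/° = 3010 km.
At 37° latitude, spacing = 3010 × cos(37°) = 2404 km.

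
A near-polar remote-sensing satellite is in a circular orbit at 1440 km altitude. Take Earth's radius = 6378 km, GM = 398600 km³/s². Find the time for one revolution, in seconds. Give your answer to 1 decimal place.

6879.5 seconds

Semi-major axis a = 6378 + 1440 = 7818 km. Period T = 2π√(a³/μ) = 2π√(7818³/398600) = 6879.5 s = 114.66 min.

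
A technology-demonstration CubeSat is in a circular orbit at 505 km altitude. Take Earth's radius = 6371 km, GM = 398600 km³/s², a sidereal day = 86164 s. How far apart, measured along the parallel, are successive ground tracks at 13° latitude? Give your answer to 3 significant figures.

Semi-major axis a = 6371 + 505 = 6876 km. Period T = 2π√(a³/μ) = 2π√(6876³/398600) = 5674.3 s = 94.57 min.
Node shift per orbit = (5674.3/86164) × 360° = 23.71°.
Equatorial spacing = 23.71 × 111.2 km/° = 2636 km.
At 13° latitude, spacing = 2636 × cos(13°) = 2569 km.

2570 km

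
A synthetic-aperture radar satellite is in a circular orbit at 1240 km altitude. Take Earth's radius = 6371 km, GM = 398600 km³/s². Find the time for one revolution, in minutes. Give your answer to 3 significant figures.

Semi-major axis a = 6371 + 1240 = 7611 km. Period T = 2π√(a³/μ) = 2π√(7611³/398600) = 6608.1 s = 110.13 min.

110 min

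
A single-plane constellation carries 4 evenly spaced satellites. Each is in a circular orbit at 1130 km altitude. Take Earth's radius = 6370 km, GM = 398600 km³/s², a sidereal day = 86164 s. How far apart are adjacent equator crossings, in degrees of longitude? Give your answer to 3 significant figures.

6.75°

Semi-major axis a = 6370 + 1130 = 7500 km. Period T = 2π√(a³/μ) = 2π√(7500³/398600) = 6464.0 s = 107.73 min.
Single-satellite node shift = (6464.0/86164) × 360° = 27.01°.
With 4 satellites evenly phased, successive equator crossings are 27.01/4 = 6.752° apart.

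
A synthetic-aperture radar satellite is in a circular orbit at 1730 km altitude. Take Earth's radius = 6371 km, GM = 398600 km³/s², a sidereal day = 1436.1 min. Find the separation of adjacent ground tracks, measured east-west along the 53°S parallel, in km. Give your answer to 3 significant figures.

2030 km

Semi-major axis a = 6371 + 1730 = 8101 km. Period T = 2π√(a³/μ) = 2π√(8101³/398600) = 7256.4 s = 120.94 min.
Node shift per orbit = (7256.4/86166) × 360° = 30.32°.
Equatorial spacing = 30.32 × 111.2 km/° = 3371 km.
At 53° latitude, spacing = 3371 × cos(53°) = 2029 km.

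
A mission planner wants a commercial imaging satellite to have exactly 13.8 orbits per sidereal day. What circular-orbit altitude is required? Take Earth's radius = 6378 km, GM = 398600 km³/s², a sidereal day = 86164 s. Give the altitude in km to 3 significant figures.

Required period T = 86164 / 13.8 = 6243.8 s.
From T = 2π√(a³/μ): a = (μ T²/4π²)^(1/3) = (398600 × 6243.8² / 4π²)^(1/3) = 7329 km.
Altitude h = a − R = 7329 − 6378 = 951 km.

951 km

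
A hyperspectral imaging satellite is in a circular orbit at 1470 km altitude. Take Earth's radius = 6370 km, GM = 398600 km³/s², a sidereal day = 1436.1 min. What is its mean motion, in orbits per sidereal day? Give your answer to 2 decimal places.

Semi-major axis a = 6370 + 1470 = 7840 km. Period T = 2π√(a³/μ) = 2π√(7840³/398600) = 6908.5 s = 115.14 min.
Orbits per sidereal day = 86166 / 6908.5 = 12.472.

12.47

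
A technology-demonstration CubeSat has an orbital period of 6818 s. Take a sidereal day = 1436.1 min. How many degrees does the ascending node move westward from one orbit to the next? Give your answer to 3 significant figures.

During one orbit Earth rotates (6818.0 / 86166) × 360° = 28.49°.

28.5°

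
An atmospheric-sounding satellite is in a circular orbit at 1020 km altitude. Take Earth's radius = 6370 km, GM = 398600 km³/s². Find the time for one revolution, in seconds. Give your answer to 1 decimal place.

6322.3 seconds

Semi-major axis a = 6370 + 1020 = 7390 km. Period T = 2π√(a³/μ) = 2π√(7390³/398600) = 6322.3 s = 105.37 min.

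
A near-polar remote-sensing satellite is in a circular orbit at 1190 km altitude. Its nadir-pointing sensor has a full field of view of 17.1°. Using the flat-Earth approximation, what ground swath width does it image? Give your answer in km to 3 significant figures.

Half-angle = 17.1°/2 = 8.55°.
Swath width ≈ 2h·tan(θ/2) = 2 × 1190 × tan(8.55°) = 357.8 km.

358 km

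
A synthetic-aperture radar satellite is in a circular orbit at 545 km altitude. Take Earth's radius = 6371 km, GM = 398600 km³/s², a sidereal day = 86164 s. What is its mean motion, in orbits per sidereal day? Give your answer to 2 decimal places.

Semi-major axis a = 6371 + 545 = 6916 km. Period T = 2π√(a³/μ) = 2π√(6916³/398600) = 5723.9 s = 95.40 min.
Orbits per sidereal day = 86164 / 5723.9 = 15.053.

15.05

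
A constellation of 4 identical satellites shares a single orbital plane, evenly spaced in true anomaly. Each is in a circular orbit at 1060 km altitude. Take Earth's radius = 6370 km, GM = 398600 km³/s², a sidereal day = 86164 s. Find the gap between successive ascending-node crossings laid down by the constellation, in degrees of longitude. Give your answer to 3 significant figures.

Semi-major axis a = 6370 + 1060 = 7430 km. Period T = 2π√(a³/μ) = 2π√(7430³/398600) = 6373.7 s = 106.23 min.
Single-satellite node shift = (6373.7/86164) × 360° = 26.63°.
With 4 satellites evenly phased, successive equator crossings are 26.63/4 = 6.657° apart.

6.66°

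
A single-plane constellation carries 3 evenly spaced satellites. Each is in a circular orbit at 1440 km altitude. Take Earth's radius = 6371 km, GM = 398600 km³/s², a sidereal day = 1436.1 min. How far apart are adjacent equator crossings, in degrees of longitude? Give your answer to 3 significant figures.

9.57°

Semi-major axis a = 6371 + 1440 = 7811 km. Period T = 2π√(a³/μ) = 2π√(7811³/398600) = 6870.2 s = 114.50 min.
Single-satellite node shift = (6870.2/86166) × 360° = 28.70°.
With 3 satellites evenly phased, successive equator crossings are 28.70/3 = 9.568° apart.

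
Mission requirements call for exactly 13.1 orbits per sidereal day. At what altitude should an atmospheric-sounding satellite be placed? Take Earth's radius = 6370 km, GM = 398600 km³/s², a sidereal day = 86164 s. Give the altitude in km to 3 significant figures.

1220 km

Required period T = 86164 / 13.1 = 6577.4 s.
From T = 2π√(a³/μ): a = (μ T²/4π²)^(1/3) = (398600 × 6577.4² / 4π²)^(1/3) = 7587 km.
Altitude h = a − R = 7587 − 6370 = 1217 km.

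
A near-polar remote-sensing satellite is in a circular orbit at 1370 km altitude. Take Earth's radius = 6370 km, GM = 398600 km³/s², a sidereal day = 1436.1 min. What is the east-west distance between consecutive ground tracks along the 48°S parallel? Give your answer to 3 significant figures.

2110 km

Semi-major axis a = 6370 + 1370 = 7740 km. Period T = 2π√(a³/μ) = 2π√(7740³/398600) = 6776.8 s = 112.95 min.
Node shift per orbit = (6776.8/86166) × 360° = 28.31°.
Equatorial spacing = 28.31 × 111.2 km/° = 3148 km.
At 48° latitude, spacing = 3148 × cos(48°) = 2106 km.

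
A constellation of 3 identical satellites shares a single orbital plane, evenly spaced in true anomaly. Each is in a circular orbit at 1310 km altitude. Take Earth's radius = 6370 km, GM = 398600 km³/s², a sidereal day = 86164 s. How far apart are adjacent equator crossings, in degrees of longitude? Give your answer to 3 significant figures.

Semi-major axis a = 6370 + 1310 = 7680 km. Period T = 2π√(a³/μ) = 2π√(7680³/398600) = 6698.1 s = 111.64 min.
Single-satellite node shift = (6698.1/86164) × 360° = 27.99°.
With 3 satellites evenly phased, successive equator crossings are 27.99/3 = 9.328° apart.

9.33°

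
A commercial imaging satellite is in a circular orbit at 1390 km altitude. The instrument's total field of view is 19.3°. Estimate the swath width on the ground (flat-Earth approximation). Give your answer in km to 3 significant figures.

Half-angle = 19.3°/2 = 9.65°.
Swath width ≈ 2h·tan(θ/2) = 2 × 1390 × tan(9.65°) = 472.7 km.

473 km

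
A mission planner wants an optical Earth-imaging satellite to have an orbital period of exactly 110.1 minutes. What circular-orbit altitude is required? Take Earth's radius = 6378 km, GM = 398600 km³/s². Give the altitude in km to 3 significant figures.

T = 110.1 min = 6606.0 s.
From T = 2π√(a³/μ): a = (μ T²/4π²)^(1/3) = (398600 × 6606.0² / 4π²)^(1/3) = 7609 km.
Altitude h = a − R = 7609 − 6378 = 1231 km.

1230 km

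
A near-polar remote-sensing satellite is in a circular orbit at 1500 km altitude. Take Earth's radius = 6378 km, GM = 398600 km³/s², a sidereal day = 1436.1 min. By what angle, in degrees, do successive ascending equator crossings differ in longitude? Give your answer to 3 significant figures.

29.1°

Semi-major axis a = 6378 + 1500 = 7878 km. Period T = 2π√(a³/μ) = 2π√(7878³/398600) = 6958.8 s = 115.98 min.
During one orbit Earth rotates (6958.8 / 86166) × 360° = 29.07°.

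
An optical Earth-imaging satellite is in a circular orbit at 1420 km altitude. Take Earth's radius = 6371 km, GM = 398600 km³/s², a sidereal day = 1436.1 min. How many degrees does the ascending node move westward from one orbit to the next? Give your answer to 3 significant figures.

28.6°

Semi-major axis a = 6371 + 1420 = 7791 km. Period T = 2π√(a³/μ) = 2π√(7791³/398600) = 6843.9 s = 114.06 min.
During one orbit Earth rotates (6843.9 / 86166) × 360° = 28.59°.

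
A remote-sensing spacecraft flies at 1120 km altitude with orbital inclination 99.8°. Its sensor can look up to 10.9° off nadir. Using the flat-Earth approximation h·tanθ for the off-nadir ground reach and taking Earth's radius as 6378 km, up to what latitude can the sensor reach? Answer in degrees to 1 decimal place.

Retrograde orbit: the ground track reaches ±(180° − i) = ±(180 − 99.8) = ±80.2°.
Sensor half-swath on the ground ≈ 1120·tan(10.9°) = 216 km = 1.94° of latitude.
Maximum observable latitude ≈ 80.2 + 1.94 = 82.1°.

82.1°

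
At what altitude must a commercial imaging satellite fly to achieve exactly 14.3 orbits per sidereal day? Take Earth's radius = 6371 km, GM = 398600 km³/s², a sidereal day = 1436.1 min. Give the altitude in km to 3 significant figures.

Required period T = 86166 / 14.3 = 6025.6 s.
From T = 2π√(a³/μ): a = (μ T²/4π²)^(1/3) = (398600 × 6025.6² / 4π²)^(1/3) = 7157 km.
Altitude h = a − R = 7157 − 6371 = 786 km.

786 km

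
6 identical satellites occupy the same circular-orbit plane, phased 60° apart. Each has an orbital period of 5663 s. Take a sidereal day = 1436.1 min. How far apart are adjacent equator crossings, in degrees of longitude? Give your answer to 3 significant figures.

3.94°

Single-satellite node shift = (5663.0/86166) × 360° = 23.66°.
With 6 satellites evenly phased, successive equator crossings are 23.66/6 = 3.943° apart.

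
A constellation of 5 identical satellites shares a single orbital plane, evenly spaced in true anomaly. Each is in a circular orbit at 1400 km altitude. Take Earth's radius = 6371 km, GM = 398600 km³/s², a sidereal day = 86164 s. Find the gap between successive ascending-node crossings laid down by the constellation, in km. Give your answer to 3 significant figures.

633 km

Semi-major axis a = 6371 + 1400 = 7771 km. Period T = 2π√(a³/μ) = 2π√(7771³/398600) = 6817.5 s = 113.63 min.
Single-satellite node shift = (6817.5/86164) × 360° = 28.48°.
With 5 satellites evenly phased, successive equator crossings are 28.48/5 = 5.697° apart.
That is 5.697 × 111.2 = 633 km at the equator.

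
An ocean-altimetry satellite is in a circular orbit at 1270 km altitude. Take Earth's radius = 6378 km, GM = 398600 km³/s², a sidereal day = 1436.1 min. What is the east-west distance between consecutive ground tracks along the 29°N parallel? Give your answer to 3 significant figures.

Semi-major axis a = 6378 + 1270 = 7648 km. Period T = 2π√(a³/μ) = 2π√(7648³/398600) = 6656.3 s = 110.94 min.
Node shift per orbit = (6656.3/86166) × 360° = 27.81°.
Equatorial spacing = 27.81 × 111.3 km/° = 3096 km.
At 29° latitude, spacing = 3096 × cos(29°) = 2708 km.

2710 km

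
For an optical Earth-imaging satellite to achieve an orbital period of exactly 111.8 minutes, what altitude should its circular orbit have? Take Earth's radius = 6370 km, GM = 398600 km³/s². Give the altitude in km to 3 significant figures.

1320 km

T = 111.8 min = 6708.0 s.
From T = 2π√(a³/μ): a = (μ T²/4π²)^(1/3) = (398600 × 6708.0² / 4π²)^(1/3) = 7688 km.
Altitude h = a − R = 7688 − 6370 = 1318 km.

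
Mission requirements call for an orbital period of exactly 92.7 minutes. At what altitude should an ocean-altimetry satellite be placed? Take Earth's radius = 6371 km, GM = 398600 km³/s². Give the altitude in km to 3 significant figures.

T = 92.7 min = 5562.0 s.
From T = 2π√(a³/μ): a = (μ T²/4π²)^(1/3) = (398600 × 5562.0² / 4π²)^(1/3) = 6785 km.
Altitude h = a − R = 6785 − 6371 = 414 km.

414 km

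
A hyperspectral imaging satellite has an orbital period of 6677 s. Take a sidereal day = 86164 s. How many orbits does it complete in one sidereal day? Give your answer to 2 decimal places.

12.90

Orbits per sidereal day = 86164 / 6677.0 = 12.905.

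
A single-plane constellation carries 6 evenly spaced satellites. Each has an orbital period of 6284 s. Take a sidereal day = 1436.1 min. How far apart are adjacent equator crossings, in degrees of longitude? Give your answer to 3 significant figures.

Single-satellite node shift = (6284.0/86166) × 360° = 26.25°.
With 6 satellites evenly phased, successive equator crossings are 26.25/6 = 4.376° apart.

4.38°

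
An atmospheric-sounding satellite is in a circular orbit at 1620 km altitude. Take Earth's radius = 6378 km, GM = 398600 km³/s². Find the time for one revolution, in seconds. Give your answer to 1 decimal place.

7118.4 seconds

Semi-major axis a = 6378 + 1620 = 7998 km. Period T = 2π√(a³/μ) = 2π√(7998³/398600) = 7118.4 s = 118.64 min.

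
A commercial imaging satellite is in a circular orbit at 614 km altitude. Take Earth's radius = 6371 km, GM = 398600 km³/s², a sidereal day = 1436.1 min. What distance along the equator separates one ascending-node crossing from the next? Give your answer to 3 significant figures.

2700 km

Semi-major axis a = 6371 + 614 = 6985 km. Period T = 2π√(a³/μ) = 2π√(6985³/398600) = 5809.8 s = 96.83 min.
During one orbit Earth rotates (5809.8 / 86166) × 360° = 24.27°.
At the equator that is 24.27° × (2π·6371/360) km/° = 24.27 × 111.2 = 2699 km.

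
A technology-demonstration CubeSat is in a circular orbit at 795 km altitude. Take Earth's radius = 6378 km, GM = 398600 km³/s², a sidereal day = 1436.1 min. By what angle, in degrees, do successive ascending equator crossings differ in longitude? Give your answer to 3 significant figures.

Semi-major axis a = 6378 + 795 = 7173 km. Period T = 2π√(a³/μ) = 2π√(7173³/398600) = 6045.9 s = 100.77 min.
During one orbit Earth rotates (6045.9 / 86166) × 360° = 25.26°.

25.3°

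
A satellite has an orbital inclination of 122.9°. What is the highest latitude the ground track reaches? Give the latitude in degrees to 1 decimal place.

Retrograde orbit: the ground track reaches ±(180° − i) = ±(180 − 122.9) = ±57.1°.

57.1°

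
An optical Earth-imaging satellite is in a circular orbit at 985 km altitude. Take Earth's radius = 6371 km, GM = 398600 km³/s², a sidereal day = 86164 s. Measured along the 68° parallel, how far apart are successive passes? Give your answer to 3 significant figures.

Semi-major axis a = 6371 + 985 = 7356 km. Period T = 2π√(a³/μ) = 2π√(7356³/398600) = 6278.8 s = 104.65 min.
Node shift per orbit = (6278.8/86164) × 360° = 26.23°.
Equatorial spacing = 26.23 × 111.2 km/° = 2917 km.
At 68° latitude, spacing = 2917 × cos(68°) = 1093 km.

1090 km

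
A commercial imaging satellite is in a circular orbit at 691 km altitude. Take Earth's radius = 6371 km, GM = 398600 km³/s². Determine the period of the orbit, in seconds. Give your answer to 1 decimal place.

Semi-major axis a = 6371 + 691 = 7062 km. Period T = 2π√(a³/μ) = 2π√(7062³/398600) = 5906.1 s = 98.44 min.

5906.1 seconds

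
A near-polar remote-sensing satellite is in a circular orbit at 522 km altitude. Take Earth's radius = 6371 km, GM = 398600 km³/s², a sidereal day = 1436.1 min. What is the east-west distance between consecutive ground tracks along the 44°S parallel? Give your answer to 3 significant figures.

1900 km

Semi-major axis a = 6371 + 522 = 6893 km. Period T = 2π√(a³/μ) = 2π√(6893³/398600) = 5695.4 s = 94.92 min.
Node shift per orbit = (5695.4/86166) × 360° = 23.80°.
Equatorial spacing = 23.80 × 111.2 km/° = 2646 km.
At 44° latitude, spacing = 2646 × cos(44°) = 1903 km.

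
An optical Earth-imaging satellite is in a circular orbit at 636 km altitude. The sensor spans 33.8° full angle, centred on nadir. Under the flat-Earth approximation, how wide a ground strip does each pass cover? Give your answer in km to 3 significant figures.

386 km

Half-angle = 33.8°/2 = 16.9°.
Swath width ≈ 2h·tan(θ/2) = 2 × 636 × tan(16.9°) = 386.5 km.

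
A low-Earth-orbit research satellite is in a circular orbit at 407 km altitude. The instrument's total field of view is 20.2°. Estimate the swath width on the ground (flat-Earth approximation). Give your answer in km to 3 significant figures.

Half-angle = 20.2°/2 = 10.1°.
Swath width ≈ 2h·tan(θ/2) = 2 × 407 × tan(10.1°) = 145.0 km.

145 km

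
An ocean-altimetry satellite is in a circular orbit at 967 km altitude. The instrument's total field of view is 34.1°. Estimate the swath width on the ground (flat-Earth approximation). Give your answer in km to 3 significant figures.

Half-angle = 34.1°/2 = 17.05°.
Swath width ≈ 2h·tan(θ/2) = 2 × 967 × tan(17.05°) = 593.1 km.

593 km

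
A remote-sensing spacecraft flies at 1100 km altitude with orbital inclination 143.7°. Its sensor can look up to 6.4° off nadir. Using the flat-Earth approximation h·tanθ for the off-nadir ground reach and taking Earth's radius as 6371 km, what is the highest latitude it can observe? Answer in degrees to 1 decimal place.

37.4°

Retrograde orbit: the ground track reaches ±(180° − i) = ±(180 − 143.7) = ±36.3°.
Sensor half-swath on the ground ≈ 1100·tan(6.4°) = 123 km = 1.11° of latitude.
Maximum observable latitude ≈ 36.3 + 1.11 = 37.4°.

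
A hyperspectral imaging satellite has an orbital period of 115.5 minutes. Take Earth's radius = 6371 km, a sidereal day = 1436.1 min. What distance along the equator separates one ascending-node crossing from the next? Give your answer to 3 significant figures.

3220 km

T = 115.5 min = 6930.0 s.
During one orbit Earth rotates (6930.0 / 86166) × 360° = 28.95°.
At the equator that is 28.95° × (2π·6371/360) km/° = 28.95 × 111.2 = 3219 km.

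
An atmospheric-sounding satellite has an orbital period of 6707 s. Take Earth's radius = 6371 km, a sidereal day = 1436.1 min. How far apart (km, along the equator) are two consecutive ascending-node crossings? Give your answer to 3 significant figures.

During one orbit Earth rotates (6707.0 / 86166) × 360° = 28.02°.
At the equator that is 28.02° × (2π·6371/360) km/° = 28.02 × 111.2 = 3116 km.

3120 km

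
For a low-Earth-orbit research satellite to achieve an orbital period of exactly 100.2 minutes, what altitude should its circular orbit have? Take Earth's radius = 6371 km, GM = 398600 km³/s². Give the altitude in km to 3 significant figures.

T = 100.2 min = 6012.0 s.
From T = 2π√(a³/μ): a = (μ T²/4π²)^(1/3) = (398600 × 6012.0² / 4π²)^(1/3) = 7146 km.
Altitude h = a − R = 7146 − 6371 = 775 km.

775 km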